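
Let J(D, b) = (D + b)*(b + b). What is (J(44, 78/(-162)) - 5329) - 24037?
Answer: -21438364/729 ≈ -29408.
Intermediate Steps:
J(D, b) = 2*b*(D + b) (J(D, b) = (D + b)*(2*b) = 2*b*(D + b))
(J(44, 78/(-162)) - 5329) - 24037 = (2*(78/(-162))*(44 + 78/(-162)) - 5329) - 24037 = (2*(78*(-1/162))*(44 + 78*(-1/162)) - 5329) - 24037 = (2*(-13/27)*(44 - 13/27) - 5329) - 24037 = (2*(-13/27)*(1175/27) - 5329) - 24037 = (-30550/729 - 5329) - 24037 = -3915391/729 - 24037 = -21438364/729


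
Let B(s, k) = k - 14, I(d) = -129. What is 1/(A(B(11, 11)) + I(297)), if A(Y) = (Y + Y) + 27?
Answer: -1/108 ≈ -0.0092593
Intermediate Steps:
B(s, k) = -14 + k
A(Y) = 27 + 2*Y (A(Y) = 2*Y + 27 = 27 + 2*Y)
1/(A(B(11, 11)) + I(297)) = 1/((27 + 2*(-14 + 11)) - 129) = 1/((27 + 2*(-3)) - 129) = 1/((27 - 6) - 129) = 1/(21 - 129) = 1/(-108) = -1/108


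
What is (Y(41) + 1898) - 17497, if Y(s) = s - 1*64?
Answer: -15622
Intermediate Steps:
Y(s) = -64 + s (Y(s) = s - 64 = -64 + s)
(Y(41) + 1898) - 17497 = ((-64 + 41) + 1898) - 17497 = (-23 + 1898) - 17497 = 1875 - 17497 = -15622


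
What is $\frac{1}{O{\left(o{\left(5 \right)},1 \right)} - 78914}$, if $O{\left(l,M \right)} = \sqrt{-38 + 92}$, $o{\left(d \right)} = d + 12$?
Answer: $- \frac{39457}{3113709671} - \frac{3 \sqrt{6}}{6227419342} \approx -1.2673 \cdot 10^{-5}$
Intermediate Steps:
$o{\left(d \right)} = 12 + d$
$O{\left(l,M \right)} = 3 \sqrt{6}$ ($O{\left(l,M \right)} = \sqrt{54} = 3 \sqrt{6}$)
$\frac{1}{O{\left(o{\left(5 \right)},1 \right)} - 78914} = \frac{1}{3 \sqrt{6} - 78914} = \frac{1}{-78914 + 3 \sqrt{6}}$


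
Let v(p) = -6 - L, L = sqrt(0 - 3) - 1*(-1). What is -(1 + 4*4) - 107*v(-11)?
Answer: 732 + 107*I*sqrt(3) ≈ 732.0 + 185.33*I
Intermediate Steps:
L = 1 + I*sqrt(3) (L = sqrt(-3) + 1 = I*sqrt(3) + 1 = 1 + I*sqrt(3) ≈ 1.0 + 1.732*I)
v(p) = -7 - I*sqrt(3) (v(p) = -6 - (1 + I*sqrt(3)) = -6 + (-1 - I*sqrt(3)) = -7 - I*sqrt(3))
-(1 + 4*4) - 107*v(-11) = -(1 + 4*4) - 107*(-7 - I*sqrt(3)) = -(1 + 16) + (749 + 107*I*sqrt(3)) = -1*17 + (749 + 107*I*sqrt(3)) = -17 + (749 + 107*I*sqrt(3)) = 732 + 107*I*sqrt(3)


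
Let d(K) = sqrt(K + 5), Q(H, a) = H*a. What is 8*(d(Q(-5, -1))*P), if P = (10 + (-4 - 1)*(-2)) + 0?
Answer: 160*sqrt(10) ≈ 505.96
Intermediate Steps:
d(K) = sqrt(5 + K)
P = 20 (P = (10 - 5*(-2)) + 0 = (10 + 10) + 0 = 20 + 0 = 20)
8*(d(Q(-5, -1))*P) = 8*(sqrt(5 - 5*(-1))*20) = 8*(sqrt(5 + 5)*20) = 8*(sqrt(10)*20) = 8*(20*sqrt(10)) = 160*sqrt(10)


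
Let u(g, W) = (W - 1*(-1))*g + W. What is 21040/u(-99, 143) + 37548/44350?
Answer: -201604538/312955775 ≈ -0.64419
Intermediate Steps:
u(g, W) = W + g*(1 + W) (u(g, W) = (W + 1)*g + W = (1 + W)*g + W = g*(1 + W) + W = W + g*(1 + W))
21040/u(-99, 143) + 37548/44350 = 21040/(143 - 99 + 143*(-99)) + 37548/44350 = 21040/(143 - 99 - 14157) + 37548*(1/44350) = 21040/(-14113) + 18774/22175 = 21040*(-1/14113) + 18774/22175 = -21040/14113 + 18774/22175 = -201604538/312955775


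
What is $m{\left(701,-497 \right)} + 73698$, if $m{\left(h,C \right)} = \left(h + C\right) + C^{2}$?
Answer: $320911$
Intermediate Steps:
$m{\left(h,C \right)} = C + h + C^{2}$ ($m{\left(h,C \right)} = \left(C + h\right) + C^{2} = C + h + C^{2}$)
$m{\left(701,-497 \right)} + 73698 = \left(-497 + 701 + \left(-497\right)^{2}\right) + 73698 = \left(-497 + 701 + 247009\right) + 73698 = 247213 + 73698 = 320911$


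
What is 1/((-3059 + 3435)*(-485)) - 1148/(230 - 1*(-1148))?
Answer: -104675329/125646040 ≈ -0.83310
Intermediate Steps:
1/((-3059 + 3435)*(-485)) - 1148/(230 - 1*(-1148)) = -1/485/376 - 1148/(230 + 1148) = (1/376)*(-1/485) - 1148/1378 = -1/182360 - 1148*1/1378 = -1/182360 - 574/689 = -104675329/125646040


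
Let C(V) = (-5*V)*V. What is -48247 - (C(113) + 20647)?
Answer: -5049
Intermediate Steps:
C(V) = -5*V**2
-48247 - (C(113) + 20647) = -48247 - (-5*113**2 + 20647) = -48247 - (-5*12769 + 20647) = -48247 - (-63845 + 20647) = -48247 - 1*(-43198) = -48247 + 43198 = -5049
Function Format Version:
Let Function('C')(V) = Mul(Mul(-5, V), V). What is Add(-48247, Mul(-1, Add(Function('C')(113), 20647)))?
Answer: -5049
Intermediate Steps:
Function('C')(V) = Mul(-5, Pow(V, 2))
Add(-48247, Mul(-1, Add(Function('C')(113), 20647))) = Add(-48247, Mul(-1, Add(Mul(-5, Pow(113, 2)), 20647))) = Add(-48247, Mul(-1, Add(Mul(-5, 12769), 20647))) = Add(-48247, Mul(-1, Add(-63845, 20647))) = Add(-48247, Mul(-1, -43198)) = Add(-48247, 43198) = -5049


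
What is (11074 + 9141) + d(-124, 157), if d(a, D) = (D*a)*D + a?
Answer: -3036385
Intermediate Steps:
d(a, D) = a + a*D² (d(a, D) = a*D² + a = a + a*D²)
(11074 + 9141) + d(-124, 157) = (11074 + 9141) - 124*(1 + 157²) = 20215 - 124*(1 + 24649) = 20215 - 124*24650 = 20215 - 3056600 = -3036385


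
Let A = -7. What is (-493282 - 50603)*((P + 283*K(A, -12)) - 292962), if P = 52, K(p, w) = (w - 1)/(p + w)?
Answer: 3024876798735/19 ≈ 1.5920e+11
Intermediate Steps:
K(p, w) = (-1 + w)/(p + w)
(-493282 - 50603)*((P + 283*K(A, -12)) - 292962) = (-493282 - 50603)*((52 + 283*((-1 - 12)/(-7 - 12))) - 292962) = -543885*((52 + 283*(-13/(-19))) - 292962) = -543885*((52 + 283*(-1/19*(-13))) - 292962) = -543885*((52 + 283*(13/19)) - 292962) = -543885*((52 + 3679/19) - 292962) = -543885*(4667/19 - 292962) = -543885*(-5561611/19) = 3024876798735/19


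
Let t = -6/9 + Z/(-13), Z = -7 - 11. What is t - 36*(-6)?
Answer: 8452/39 ≈ 216.72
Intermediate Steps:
Z = -18
t = 28/39 (t = -6/9 - 18/(-13) = -6*⅑ - 18*(-1/13) = -⅔ + 18/13 = 28/39 ≈ 0.71795)
t - 36*(-6) = 28/39 - 36*(-6) = 28/39 + 216 = 8452/39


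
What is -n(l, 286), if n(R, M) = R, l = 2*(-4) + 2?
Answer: 6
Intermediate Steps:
l = -6 (l = -8 + 2 = -6)
-n(l, 286) = -1*(-6) = 6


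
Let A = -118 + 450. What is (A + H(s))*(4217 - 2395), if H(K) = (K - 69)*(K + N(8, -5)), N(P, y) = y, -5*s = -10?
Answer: 971126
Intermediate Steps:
s = 2 (s = -⅕*(-10) = 2)
H(K) = (-69 + K)*(-5 + K) (H(K) = (K - 69)*(K - 5) = (-69 + K)*(-5 + K))
A = 332
(A + H(s))*(4217 - 2395) = (332 + (345 + 2² - 74*2))*(4217 - 2395) = (332 + (345 + 4 - 148))*1822 = (332 + 201)*1822 = 533*1822 = 971126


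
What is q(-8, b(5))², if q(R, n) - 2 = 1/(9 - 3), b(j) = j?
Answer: 169/36 ≈ 4.6944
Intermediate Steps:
q(R, n) = 13/6 (q(R, n) = 2 + 1/(9 - 3) = 2 + 1/6 = 2 + ⅙ = 13/6)
q(-8, b(5))² = (13/6)² = 169/36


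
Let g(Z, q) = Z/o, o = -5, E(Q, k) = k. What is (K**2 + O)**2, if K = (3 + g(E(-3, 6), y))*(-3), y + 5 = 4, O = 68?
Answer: 5900041/625 ≈ 9440.1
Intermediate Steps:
y = -1 (y = -5 + 4 = -1)
g(Z, q) = -Z/5 (g(Z, q) = Z/(-5) = Z*(-1/5) = -Z/5)
K = -27/5 (K = (3 - 1/5*6)*(-3) = (3 - 6/5)*(-3) = (9/5)*(-3) = -27/5 ≈ -5.4000)
(K**2 + O)**2 = ((-27/5)**2 + 68)**2 = (729/25 + 68)**2 = (2429/25)**2 = 5900041/625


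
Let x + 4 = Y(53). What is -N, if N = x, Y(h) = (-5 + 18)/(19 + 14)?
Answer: 119/33 ≈ 3.6061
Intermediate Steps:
Y(h) = 13/33
x = -119/33 (x = -4 + 13/33 = -119/33 ≈ -3.6061)
N = -119/33 ≈ -3.6061
-N = -1*(-119/33) = 119/33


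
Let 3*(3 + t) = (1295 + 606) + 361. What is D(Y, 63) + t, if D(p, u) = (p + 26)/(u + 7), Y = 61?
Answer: 52657/70 ≈ 752.24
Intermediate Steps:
t = 751 (t = -3 + ((1295 + 606) + 361)/3 = -3 + (1901 + 361)/3 = -3 + (1/3)*2262 = -3 + 754 = 751)
D(p, u) = (26 + p)/(7 + u)
D(Y, 63) + t = (26 + 61)/(7 + 63) + 751 = 87/70 + 751 = 52657/70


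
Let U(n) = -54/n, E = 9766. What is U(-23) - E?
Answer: -224564/23 ≈ -9763.7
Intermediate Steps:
U(-23) - E = -54/(-23) - 1*9766 = -54*(-1/23) - 9766 = 54/23 - 9766 = -224564/23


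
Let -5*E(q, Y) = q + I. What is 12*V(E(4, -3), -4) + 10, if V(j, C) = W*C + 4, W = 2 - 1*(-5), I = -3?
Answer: -278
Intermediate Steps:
W = 7 (W = 2 + 5 = 7)
E(q, Y) = ⅗ - q/5 (E(q, Y) = -(q - 3)/5 = -(-3 + q)/5 = ⅗ - q/5)
V(j, C) = 4 + 7*C (V(j, C) = 7*C + 4 = 4 + 7*C)
12*V(E(4, -3), -4) + 10 = 12*(4 + 7*(-4)) + 10 = 12*(4 - 28) + 10 = 12*(-24) + 10 = -288 + 10 = -278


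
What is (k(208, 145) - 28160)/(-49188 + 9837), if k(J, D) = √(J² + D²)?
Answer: 28160/39351 - √64289/39351 ≈ 0.70917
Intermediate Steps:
k(J, D) = √(D² + J²)
(k(208, 145) - 28160)/(-49188 + 9837) = (√(145² + 208²) - 28160)/(-49188 + 9837) = (√(21025 + 43264) - 28160)/(-39351) = (√64289 - 28160)*(-1/39351) = (-28160 + √64289)*(-1/39351) = 28160/39351 - √64289/39351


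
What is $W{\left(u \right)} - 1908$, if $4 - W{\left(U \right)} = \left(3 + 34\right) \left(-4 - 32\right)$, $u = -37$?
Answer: $-572$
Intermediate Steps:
$W{\left(U \right)} = 1336$ ($W{\left(U \right)} = 4 - \left(3 + 34\right) \left(-4 - 32\right) = 4 - 37 \left(-36\right) = 4 - -1332 = 4 + 1332 = 1336$)
$W{\left(u \right)} - 1908 = 1336 - 1908 = -572$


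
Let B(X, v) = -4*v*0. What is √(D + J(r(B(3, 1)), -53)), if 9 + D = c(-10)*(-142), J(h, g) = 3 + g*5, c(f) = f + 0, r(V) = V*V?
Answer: √1149 ≈ 33.897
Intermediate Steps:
B(X, v) = 0
r(V) = V²
c(f) = f
J(h, g) = 3 + 5*g
D = 1411 (D = -9 - 10*(-142) = -9 + 1420 = 1411)
√(D + J(r(B(3, 1)), -53)) = √(1411 + (3 + 5*(-53))) = √(1411 + (3 - 265)) = √(1411 - 262) = √1149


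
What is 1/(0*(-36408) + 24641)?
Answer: 1/24641 ≈ 4.0583e-5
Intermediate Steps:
1/(0*(-36408) + 24641) = 1/(0 + 24641) = 1/24641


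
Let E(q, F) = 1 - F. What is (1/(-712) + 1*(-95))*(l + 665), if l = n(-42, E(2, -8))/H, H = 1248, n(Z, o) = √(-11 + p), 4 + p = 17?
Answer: -44981265/712 - 22547*√2/296192 ≈ -63176.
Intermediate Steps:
p = 13 (p = -4 + 17 = 13)
n(Z, o) = √2 (n(Z, o) = √(-11 + 13) = √2)
l = √2/1248 ≈ 0.0011332
(1/(-712) + 1*(-95))*(l + 665) = (1/(-712) + 1*(-95))*(√2/1248 + 665) = (-1/712 - 95)*(665 + √2/1248) = -67641*(665 + √2/1248)/712 = -44981265/712 - 22547*√2/296192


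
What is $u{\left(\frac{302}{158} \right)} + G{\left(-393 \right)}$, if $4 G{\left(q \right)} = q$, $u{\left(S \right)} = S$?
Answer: $- \frac{30443}{316} \approx -96.339$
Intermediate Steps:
$G{\left(q \right)} = \frac{q}{4}$
$u{\left(\frac{302}{158} \right)} + G{\left(-393 \right)} = \frac{302}{158} + \frac{1}{4} \left(-393\right) = 302 \cdot \frac{1}{158} - \frac{393}{4} = \frac{151}{79} - \frac{393}{4} = - \frac{30443}{316}$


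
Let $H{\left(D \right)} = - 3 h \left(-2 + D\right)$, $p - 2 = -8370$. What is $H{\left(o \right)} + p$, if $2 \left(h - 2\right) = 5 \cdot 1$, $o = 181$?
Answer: $- \frac{21569}{2} \approx -10785.0$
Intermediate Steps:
$p = -8368$ ($p = 2 - 8370 = -8368$)
$h = \frac{9}{2}$ ($h = 2 + \frac{5 \cdot 1}{2} = 2 + \frac{1}{2} \cdot 5 = 2 + \frac{5}{2} = \frac{9}{2} \approx 4.5$)
$H{\left(D \right)} = 27 - \frac{27 D}{2}$ ($H{\left(D \right)} = \left(-3\right) \frac{9}{2} \left(-2 + D\right) = - \frac{27 \left(-2 + D\right)}{2} = 27 - \frac{27 D}{2}$)
$H{\left(o \right)} + p = \left(27 - \frac{4887}{2}\right) - 8368 = - \frac{4833}{2} - 8368 = - \frac{21569}{2}$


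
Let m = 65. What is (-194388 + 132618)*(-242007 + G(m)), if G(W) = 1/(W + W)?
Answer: 194334034893/13 ≈ 1.4949e+10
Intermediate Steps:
G(W) = 1/(2*W)
(-194388 + 132618)*(-242007 + G(m)) = (-194388 + 132618)*(-242007 + (½)/65) = -61770*(-242007 + (½)*(1/65)) = -61770*(-242007 + 1/130) = -61770*(-31460909/130) = 194334034893/13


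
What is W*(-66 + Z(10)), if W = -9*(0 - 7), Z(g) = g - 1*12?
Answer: -4284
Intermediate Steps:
Z(g) = -12 + g (Z(g) = g - 12 = -12 + g)
W = 63 (W = -9*(-7) = 63)
W*(-66 + Z(10)) = 63*(-66 + (-12 + 10)) = 63*(-66 - 2) = 63*(-68) = -4284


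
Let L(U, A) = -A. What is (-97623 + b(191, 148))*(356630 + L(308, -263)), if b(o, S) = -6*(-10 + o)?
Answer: -35228551137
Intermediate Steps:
b(o, S) = 60 - 6*o
(-97623 + b(191, 148))*(356630 + L(308, -263)) = (-97623 + (60 - 6*191))*(356630 - 1*(-263)) = (-97623 + (60 - 1146))*(356630 + 263) = (-97623 - 1086)*356893 = -98709*356893 = -35228551137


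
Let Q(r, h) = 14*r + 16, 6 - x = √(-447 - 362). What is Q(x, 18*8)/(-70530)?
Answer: -10/7053 + 7*I*√809/35265 ≈ -0.0014178 + 0.0056458*I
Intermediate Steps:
x = 6 - I*√809 (x = 6 - √(-447 - 362) = 6 - √(-809) = 6 - I*√809 ≈ 6.0 - 28.443*I)
Q(r, h) = 16 + 14*r
Q(x, 18*8)/(-70530) = (16 + 14*(6 - I*√809))/(-70530) = (16 + (84 - 14*I*√809))*(-1/70530) = (100 - 14*I*√809)*(-1/70530) = -10/7053 + 7*I*√809/35265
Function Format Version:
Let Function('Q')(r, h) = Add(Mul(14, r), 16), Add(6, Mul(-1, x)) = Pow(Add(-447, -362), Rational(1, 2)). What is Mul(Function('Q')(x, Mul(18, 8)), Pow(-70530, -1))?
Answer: Add(Rational(-10, 7053), Mul(Rational(7, 35265), I, Pow(809, Rational(1, 2)))) ≈ Add(-0.0014178, Mul(0.0056458, I))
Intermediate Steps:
x = Add(6, Mul(-1, I, Pow(809, Rational(1, 2)))) (x = Add(6, Mul(-1, Pow(Add(-447, -362), Rational(1, 2)))) = Add(6, Mul(-1, Pow(-809, Rational(1, 2)))) = Add(6, Mul(-1, Mul(I, Pow(809, Rational(1, 2))))) = Add(6, Mul(-1, I, Pow(809, Rational(1, 2)))) ≈ Add(6.0000, Mul(-28.443, I)))
Function('Q')(r, h) = Add(16, Mul(14, r))
Mul(Function('Q')(x, Mul(18, 8)), Pow(-70530, -1)) = Mul(Add(16, Mul(14, Add(6, Mul(-1, I, Pow(809, Rational(1, 2)))))), Pow(-70530, -1)) = Mul(Add(16, Add(84, Mul(-14, I, Pow(809, Rational(1, 2))))), Rational(-1, 70530)) = Mul(Add(100, Mul(-14, I, Pow(809, Rational(1, 2)))), Rational(-1, 70530)) = Add(Rational(-10, 7053), Mul(Rational(7, 35265), I, Pow(809, Rational(1, 2))))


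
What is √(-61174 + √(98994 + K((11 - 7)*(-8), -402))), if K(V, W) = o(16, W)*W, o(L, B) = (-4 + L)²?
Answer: √(-61174 + √41106) ≈ 246.92*I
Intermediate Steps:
K(V, W) = 144*W (K(V, W) = (-4 + 16)²*W = 12²*W = 144*W)
√(-61174 + √(98994 + K((11 - 7)*(-8), -402))) = √(-61174 + √(98994 + 144*(-402))) = √(-61174 + √(98994 - 57888)) = √(-61174 + √41106)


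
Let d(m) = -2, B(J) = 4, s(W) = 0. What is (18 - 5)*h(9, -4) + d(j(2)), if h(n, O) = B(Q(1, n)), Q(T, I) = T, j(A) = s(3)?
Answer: 50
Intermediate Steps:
j(A) = 0
h(n, O) = 4
(18 - 5)*h(9, -4) + d(j(2)) = (18 - 5)*4 - 2 = 13*4 - 2 = 52 - 2 = 50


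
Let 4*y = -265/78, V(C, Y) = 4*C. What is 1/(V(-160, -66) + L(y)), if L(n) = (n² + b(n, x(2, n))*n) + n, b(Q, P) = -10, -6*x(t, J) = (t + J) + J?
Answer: -97344/61485815 ≈ -0.0015832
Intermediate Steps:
x(t, J) = -J/3 - t/6 (x(t, J) = -((t + J) + J)/6 = -((J + t) + J)/6 = -(t + 2*J)/6 = -J/3 - t/6)
y = -265/312 (y = (-265/78)/4 = (-265*1/78)/4 = (¼)*(-265/78) = -265/312 ≈ -0.84936)
L(n) = n² - 9*n (L(n) = (n² - 10*n) + n = n² - 9*n)
1/(V(-160, -66) + L(y)) = 1/(4*(-160) - 265*(-9 - 265/312)/312) = 1/(-640 - 265/312*(-3073/312)) = 1/(-640 + 814345/97344) = 1/(-61485815/97344) = -97344/61485815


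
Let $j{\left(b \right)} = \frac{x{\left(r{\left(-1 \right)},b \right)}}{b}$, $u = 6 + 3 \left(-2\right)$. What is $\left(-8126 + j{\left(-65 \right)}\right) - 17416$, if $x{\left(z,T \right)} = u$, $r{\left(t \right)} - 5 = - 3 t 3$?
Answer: $-25542$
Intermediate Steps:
$u = 0$ ($u = 6 - 6 = 0$)
$r{\left(t \right)} = 5 - 9 t$ ($r{\left(t \right)} = 5 + - 3 t 3 = 5 - 9 t$)
$x{\left(z,T \right)} = 0$
$j{\left(b \right)} = 0$ ($j{\left(b \right)} = \frac{0}{b} = 0$)
$\left(-8126 + j{\left(-65 \right)}\right) - 17416 = \left(-8126 + 0\right) - 17416 = -8126 - 17416 = -25542$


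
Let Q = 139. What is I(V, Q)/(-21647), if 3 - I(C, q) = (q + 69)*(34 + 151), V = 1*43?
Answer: 38477/21647 ≈ 1.7775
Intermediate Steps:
V = 43
I(C, q) = -12762 - 185*q (I(C, q) = 3 - (q + 69)*(34 + 151) = 3 - (69 + q)*185 = 3 - (12765 + 185*q) = 3 + (-12765 - 185*q) = -12762 - 185*q)
I(V, Q)/(-21647) = (-12762 - 185*139)/(-21647) = (-12762 - 25715)*(-1/21647) = -38477*(-1/21647) = 38477/21647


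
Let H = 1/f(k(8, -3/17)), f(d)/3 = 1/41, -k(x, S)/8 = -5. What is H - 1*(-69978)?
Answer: 209975/3 ≈ 69992.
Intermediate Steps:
k(x, S) = 40 (k(x, S) = -8*(-5) = 40)
f(d) = 3/41
H = 41/3 (H = 1/(3/41) = 41/3 ≈ 13.667)
H - 1*(-69978) = 41/3 - 1*(-69978) = 41/3 + 69978 = 209975/3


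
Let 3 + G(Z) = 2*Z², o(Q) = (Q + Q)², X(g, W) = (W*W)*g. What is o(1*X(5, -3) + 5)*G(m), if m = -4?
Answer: 290000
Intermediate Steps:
X(g, W) = g*W² (X(g, W) = W²*g = g*W²)
o(Q) = 4*Q² (o(Q) = (2*Q)² = 4*Q²)
G(Z) = -3 + 2*Z²
o(1*X(5, -3) + 5)*G(m) = (4*(1*(5*(-3)²) + 5)²)*(-3 + 2*(-4)²) = (4*(1*(5*9) + 5)²)*(-3 + 2*16) = (4*(1*45 + 5)²)*(-3 + 32) = (4*(45 + 5)²)*29 = (4*50²)*29 = (4*2500)*29 = 10000*29 = 290000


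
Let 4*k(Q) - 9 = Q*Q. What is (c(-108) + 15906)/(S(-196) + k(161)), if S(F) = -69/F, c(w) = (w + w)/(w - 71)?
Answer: 558088440/227444381 ≈ 2.4537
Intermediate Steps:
k(Q) = 9/4 + Q²/4 (k(Q) = 9/4 + (Q*Q)/4 = 9/4 + Q²/4)
c(w) = 2*w/(-71 + w) (c(w) = (2*w)/(-71 + w) = 2*w/(-71 + w))
(c(-108) + 15906)/(S(-196) + k(161)) = (2*(-108)/(-71 - 108) + 15906)/(-69/(-196) + (9/4 + (¼)*161²)) = (2*(-108)/(-179) + 15906)/(-69*(-1/196) + (9/4 + (¼)*25921)) = (2*(-108)*(-1/179) + 15906)/(69/196 + (9/4 + 25921/4)) = (216/179 + 15906)/(69/196 + 12965/2) = 2847390/(179*(1270639/196)) = (2847390/179)*(196/1270639) = 558088440/227444381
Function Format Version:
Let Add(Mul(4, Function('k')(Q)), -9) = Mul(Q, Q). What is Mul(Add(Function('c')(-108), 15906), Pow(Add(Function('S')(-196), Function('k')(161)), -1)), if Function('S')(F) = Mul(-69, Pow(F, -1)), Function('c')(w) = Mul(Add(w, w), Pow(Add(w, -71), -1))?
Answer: Rational(558088440, 227444381) ≈ 2.4537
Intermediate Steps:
Function('k')(Q) = Add(Rational(9, 4), Mul(Rational(1, 4), Pow(Q, 2))) (Function('k')(Q) = Add(Rational(9, 4), Mul(Rational(1, 4), Mul(Q, Q))) = Add(Rational(9, 4), Mul(Rational(1, 4), Pow(Q, 2))))
Function('c')(w) = Mul(2, w, Pow(Add(-71, w), -1)) (Function('c')(w) = Mul(Mul(2, w), Pow(Add(-71, w), -1)) = Mul(2, w, Pow(Add(-71, w), -1)))
Mul(Add(Function('c')(-108), 15906), Pow(Add(Function('S')(-196), Function('k')(161)), -1)) = Mul(Add(Mul(2, -108, Pow(Add(-71, -108), -1)), 15906), Pow(Add(Mul(-69, Pow(-196, -1)), Add(Rational(9, 4), Mul(Rational(1, 4), Pow(161, 2)))), -1)) = Mul(Add(Mul(2, -108, Pow(-179, -1)), 15906), Pow(Add(Mul(-69, Rational(-1, 196)), Add(Rational(9, 4), Mul(Rational(1, 4), 25921))), -1)) = Mul(Add(Mul(2, -108, Rational(-1, 179)), 15906), Pow(Add(Rational(69, 196), Add(Rational(9, 4), Rational(25921, 4))), -1)) = Mul(Add(Rational(216, 179), 15906), Pow(Add(Rational(69, 196), Rational(12965, 2)), -1)) = Mul(Rational(2847390, 179), Pow(Rational(1270639, 196), -1)) = Mul(Rational(2847390, 179), Rational(196, 1270639)) = Rational(558088440, 227444381)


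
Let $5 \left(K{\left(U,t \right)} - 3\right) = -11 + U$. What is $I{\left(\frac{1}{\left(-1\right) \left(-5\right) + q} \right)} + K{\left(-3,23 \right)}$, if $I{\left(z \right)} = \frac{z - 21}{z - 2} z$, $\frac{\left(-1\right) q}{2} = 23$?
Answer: $- \frac{907}{17015} \approx -0.053306$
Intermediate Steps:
$K{\left(U,t \right)} = \frac{4}{5} + \frac{U}{5}$ ($K{\left(U,t \right)} = 3 + \frac{-11 + U}{5} = 3 + \left(- \frac{11}{5} + \frac{U}{5}\right) = \frac{4}{5} + \frac{U}{5}$)
$q = -46$ ($q = \left(-2\right) 23 = -46$)
$I{\left(z \right)} = \frac{z \left(-21 + z\right)}{-2 + z}$ ($I{\left(z \right)} = \frac{-21 + z}{-2 + z} z = \frac{z \left(-21 + z\right)}{-2 + z}$)
$I{\left(\frac{1}{\left(-1\right) \left(-5\right) + q} \right)} + K{\left(-3,23 \right)} = \frac{-21 + \frac{1}{\left(-1\right) \left(-5\right) - 46}}{\left(\left(-1\right) \left(-5\right) - 46\right) \left(-2 + \frac{1}{\left(-1\right) \left(-5\right) - 46}\right)} + \left(\frac{4}{5} + \frac{1}{5} \left(-3\right)\right) = \frac{-21 + \frac{1}{5 - 46}}{\left(5 - 46\right) \left(-2 + \frac{1}{5 - 46}\right)} + \left(\frac{4}{5} - \frac{3}{5}\right) = \frac{-21 + \frac{1}{-41}}{\left(-41\right) \left(-2 + \frac{1}{-41}\right)} + \frac{1}{5} = - \frac{-21 - \frac{1}{41}}{41 \left(-2 - \frac{1}{41}\right)} + \frac{1}{5} = \left(- \frac{1}{41}\right) \frac{1}{- \frac{83}{41}} \left(- \frac{862}{41}\right) + \frac{1}{5} = \left(- \frac{1}{41}\right) \left(- \frac{41}{83}\right) \left(- \frac{862}{41}\right) + \frac{1}{5} = - \frac{862}{3403} + \frac{1}{5} = - \frac{907}{17015}$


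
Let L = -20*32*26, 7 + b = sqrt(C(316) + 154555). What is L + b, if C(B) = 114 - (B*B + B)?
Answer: -16647 + sqrt(54497) ≈ -16414.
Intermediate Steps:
C(B) = 114 - B - B**2 (C(B) = 114 - (B**2 + B) = 114 - (B + B**2) = 114 + (-B - B**2) = 114 - B - B**2)
b = -7 + sqrt(54497) (b = -7 + sqrt((114 - 1*316 - 1*316**2) + 154555) = -7 + sqrt((114 - 316 - 1*99856) + 154555) = -7 + sqrt((114 - 316 - 99856) + 154555) = -7 + sqrt(-100058 + 154555) = -7 + sqrt(54497) ≈ 226.45)
L = -16640 (L = -640*26 = -16640)
L + b = -16640 + (-7 + sqrt(54497)) = -16647 + sqrt(54497)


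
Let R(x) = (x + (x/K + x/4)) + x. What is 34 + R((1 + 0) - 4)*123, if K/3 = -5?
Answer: -15433/20 ≈ -771.65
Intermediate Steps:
K = -15 (K = 3*(-5) = -15)
R(x) = 131*x/60 (R(x) = (x + (x/(-15) + x/4)) + x = (x + (x*(-1/15) + x*(1/4))) + x = (x + (-x/15 + x/4)) + x = (x + 11*x/60) + x = 71*x/60 + x = 131*x/60)
34 + R((1 + 0) - 4)*123 = 34 + (131*((1 + 0) - 4)/60)*123 = 34 + (131*(1 - 4)/60)*123 = 34 + ((131/60)*(-3))*123 = 34 - 131/20*123 = 34 - 16113/20 = -15433/20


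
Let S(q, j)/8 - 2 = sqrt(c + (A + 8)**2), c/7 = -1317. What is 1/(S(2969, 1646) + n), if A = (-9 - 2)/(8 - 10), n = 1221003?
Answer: 1221019/1490887976713 - 4*I*sqrt(36147)/1490887976713 ≈ 8.1899e-7 - 5.101e-10*I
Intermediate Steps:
c = -9219 (c = 7*(-1317) = -9219)
A = 11/2 (A = -11/(-2) = -11*(-1/2) = 11/2 ≈ 5.5000)
S(q, j) = 16 + 4*I*sqrt(36147) (S(q, j) = 16 + 8*sqrt(-9219 + (11/2 + 8)**2) = 16 + 8*sqrt(-9219 + (27/2)**2) = 16 + 8*sqrt(-9219 + 729/4) = 16 + 8*sqrt(-36147/4) = 16 + 8*(I*sqrt(36147)/2) = 16 + 4*I*sqrt(36147))
1/(S(2969, 1646) + n) = 1/((16 + 4*I*sqrt(36147)) + 1221003) = 1/(1221019 + 4*I*sqrt(36147))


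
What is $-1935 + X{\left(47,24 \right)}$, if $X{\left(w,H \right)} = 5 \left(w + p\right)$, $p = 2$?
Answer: $-1690$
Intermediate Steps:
$X{\left(w,H \right)} = 10 + 5 w$ ($X{\left(w,H \right)} = 5 \left(w + 2\right) = 5 \left(2 + w\right) = 10 + 5 w$)
$-1935 + X{\left(47,24 \right)} = -1935 + \left(10 + 5 \cdot 47\right) = -1935 + \left(10 + 235\right) = -1935 + 245 = -1690$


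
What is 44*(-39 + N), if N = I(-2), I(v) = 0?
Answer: -1716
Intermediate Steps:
N = 0
44*(-39 + N) = 44*(-39 + 0) = 44*(-39) = -1716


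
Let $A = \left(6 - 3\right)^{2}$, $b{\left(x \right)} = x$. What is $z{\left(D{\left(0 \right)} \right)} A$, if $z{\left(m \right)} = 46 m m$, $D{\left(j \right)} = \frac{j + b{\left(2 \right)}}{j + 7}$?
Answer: $\frac{1656}{49} \approx 33.796$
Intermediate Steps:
$D{\left(j \right)} = \frac{2 + j}{7 + j}$ ($D{\left(j \right)} = \frac{j + 2}{j + 7} = \frac{2 + j}{7 + j}$)
$z{\left(m \right)} = 46 m^{2}$
$A = 9$ ($A = 3^{2} = 9$)
$z{\left(D{\left(0 \right)} \right)} A = 46 \left(\frac{2 + 0}{7 + 0}\right)^{2} \cdot 9 = 46 \left(\frac{1}{7} \cdot 2\right)^{2} \cdot 9 = 46 \left(\frac{2}{7}\right)^{2} \cdot 9 = 46 \cdot \frac{4}{49} \cdot 9 = \frac{184}{49} \cdot 9 = \frac{1656}{49}$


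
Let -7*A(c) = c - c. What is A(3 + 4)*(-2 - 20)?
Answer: 0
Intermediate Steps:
A(c) = 0 (A(c) = -(c - c)/7 = -⅐*0 = 0)
A(3 + 4)*(-2 - 20) = 0*(-2 - 20) = 0*(-22) = 0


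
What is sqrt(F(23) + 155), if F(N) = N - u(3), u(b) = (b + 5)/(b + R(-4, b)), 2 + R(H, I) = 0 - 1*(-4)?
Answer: 21*sqrt(10)/5 ≈ 13.282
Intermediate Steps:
R(H, I) = 2 (R(H, I) = -2 + (0 - 1*(-4)) = -2 + (0 + 4) = -2 + 4 = 2)
u(b) = (5 + b)/(2 + b) (u(b) = (b + 5)/(b + 2) = (5 + b)/(2 + b))
F(N) = -8/5 + N (F(N) = N - (5 + 3)/(2 + 3) = N - 8/5 = -8/5 + N)
sqrt(F(23) + 155) = sqrt((-8/5 + 23) + 155) = sqrt(107/5 + 155) = sqrt(882/5) = 21*sqrt(10)/5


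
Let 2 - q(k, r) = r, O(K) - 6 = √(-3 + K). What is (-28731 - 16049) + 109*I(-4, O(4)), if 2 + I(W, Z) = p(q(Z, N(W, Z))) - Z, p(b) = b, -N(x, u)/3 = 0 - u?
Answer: -47832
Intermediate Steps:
O(K) = 6 + √(-3 + K)
N(x, u) = 3*u (N(x, u) = -3*(0 - u) = -(-3)*u = 3*u)
q(k, r) = 2 - r
I(W, Z) = -4*Z (I(W, Z) = -2 + ((2 - 3*Z) - Z) = -2 + (2 - 4*Z) = -4*Z)
(-28731 - 16049) + 109*I(-4, O(4)) = (-28731 - 16049) + 109*(-4*(6 + √(-3 + 4))) = -44780 + 109*(-4*(6 + √1)) = -44780 + 109*(-4*(6 + 1)) = -44780 + 109*(-4*7) = -44780 + 109*(-28) = -44780 - 3052 = -47832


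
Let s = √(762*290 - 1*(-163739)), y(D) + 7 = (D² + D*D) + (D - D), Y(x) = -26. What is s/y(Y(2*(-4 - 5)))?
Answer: √384719/1345 ≈ 0.46116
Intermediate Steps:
y(D) = -7 + 2*D² (y(D) = -7 + ((D² + D*D) + (D - D)) = -7 + ((D² + D²) + 0) = -7 + (2*D² + 0) = -7 + 2*D²)
s = √384719 (s = √(220980 + 163739) = √384719 ≈ 620.26)
s/y(Y(2*(-4 - 5))) = √384719/(-7 + 2*(-26)²) = √384719/(-7 + 2*676) = √384719/(-7 + 1352) = √384719/1345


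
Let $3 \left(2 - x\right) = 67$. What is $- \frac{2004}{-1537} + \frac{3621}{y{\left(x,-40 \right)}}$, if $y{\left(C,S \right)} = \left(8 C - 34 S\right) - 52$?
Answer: $\frac{23582175}{5281132} \approx 4.4654$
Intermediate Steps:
$x = - \frac{61}{3}$ ($x = 2 - \frac{67}{3} = - \frac{61}{3} \approx -20.333$)
$y{\left(C,S \right)} = -52 - 34 S + 8 C$ ($y{\left(C,S \right)} = \left(- 34 S + 8 C\right) - 52 = -52 - 34 S + 8 C$)
$- \frac{2004}{-1537} + \frac{3621}{y{\left(x,-40 \right)}} = - \frac{2004}{-1537} + \frac{3621}{-52 - -1360 + 8 \left(- \frac{61}{3}\right)} = \left(-2004\right) \left(- \frac{1}{1537}\right) + \frac{3621}{-52 + 1360 - \frac{488}{3}} = \frac{2004}{1537} + \frac{3621}{\frac{3436}{3}} = \frac{2004}{1537} + 3621 \cdot \frac{3}{3436} = \frac{2004}{1537} + \frac{10863}{3436} = \frac{23582175}{5281132}$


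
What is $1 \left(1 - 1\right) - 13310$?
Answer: $-13310$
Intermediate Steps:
$1 \left(1 - 1\right) - 13310 = 1 \cdot 0 - 13310 = 0 - 13310 = -13310$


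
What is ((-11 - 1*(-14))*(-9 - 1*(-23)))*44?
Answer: 1848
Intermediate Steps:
((-11 - 1*(-14))*(-9 - 1*(-23)))*44 = ((-11 + 14)*(-9 + 23))*44 = (3*14)*44 = 42*44 = 1848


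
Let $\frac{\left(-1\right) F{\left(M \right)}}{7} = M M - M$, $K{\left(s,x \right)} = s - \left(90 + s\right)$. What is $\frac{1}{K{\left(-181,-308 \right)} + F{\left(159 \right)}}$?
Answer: $- \frac{1}{175944} \approx -5.6836 \cdot 10^{-6}$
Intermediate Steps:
$K{\left(s,x \right)} = -90$
$F{\left(M \right)} = - 7 M^{2} + 7 M$ ($F{\left(M \right)} = - 7 \left(M M - M\right) = - 7 \left(M^{2} - M\right) = - 7 M^{2} + 7 M$)
$\frac{1}{K{\left(-181,-308 \right)} + F{\left(159 \right)}} = \frac{1}{-90 + 7 \cdot 159 \left(1 - 159\right)} = \frac{1}{-90 + 7 \cdot 159 \left(-158\right)} = \frac{1}{-90 - 175854} = \frac{1}{-175944} = - \frac{1}{175944}$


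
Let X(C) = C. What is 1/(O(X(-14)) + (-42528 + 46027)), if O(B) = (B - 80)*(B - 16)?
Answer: 1/6319 ≈ 0.00015825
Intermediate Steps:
O(B) = (-80 + B)*(-16 + B)
1/(O(X(-14)) + (-42528 + 46027)) = 1/((1280 + (-14)² - 96*(-14)) + (-42528 + 46027)) = 1/((1280 + 196 + 1344) + 3499) = 1/(2820 + 3499) = 1/6319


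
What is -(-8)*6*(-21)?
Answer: -1008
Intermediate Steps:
-(-8)*6*(-21) = -2*(-24)*(-21) = 48*(-21) = -1008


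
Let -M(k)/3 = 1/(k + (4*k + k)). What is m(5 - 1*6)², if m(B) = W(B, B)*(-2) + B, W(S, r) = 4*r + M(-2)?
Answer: 169/4 ≈ 42.250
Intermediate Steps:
M(k) = -1/(2*k) (M(k) = -3/(k + (4*k + k)) = -3/(k + 5*k) = -3*1/(6*k) = -1/(2*k))
W(S, r) = ¼ + 4*r (W(S, r) = 4*r - ½/(-2) = 4*r - ½*(-½) = 4*r + ¼ = ¼ + 4*r)
m(B) = -½ - 7*B (m(B) = (¼ + 4*B)*(-2) + B = (-½ - 8*B) + B = -½ - 7*B)
m(5 - 1*6)² = (-½ - 7*(5 - 1*6))² = (-½ - 7*(5 - 6))² = (-½ - 7*(-1))² = (-½ + 7)² = (13/2)² = 169/4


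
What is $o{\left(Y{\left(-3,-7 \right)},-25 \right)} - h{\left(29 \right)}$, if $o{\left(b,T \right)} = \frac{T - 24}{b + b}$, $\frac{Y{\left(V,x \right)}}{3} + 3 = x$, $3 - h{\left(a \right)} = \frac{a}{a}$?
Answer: $- \frac{71}{60} \approx -1.1833$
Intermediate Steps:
$h{\left(a \right)} = 2$ ($h{\left(a \right)} = 3 - \frac{a}{a} = 3 - 1 = 2$)
$Y{\left(V,x \right)} = -9 + 3 x$
$o{\left(b,T \right)} = \frac{-24 + T}{2 b}$
$o{\left(Y{\left(-3,-7 \right)},-25 \right)} - h{\left(29 \right)} = \frac{-24 - 25}{2 \left(-9 + 3 \left(-7\right)\right)} - 2 = \frac{1}{2} \frac{1}{-9 - 21} \left(-49\right) - 2 = \frac{1}{2} \frac{1}{-30} \left(-49\right) - 2 = \frac{1}{2} \left(- \frac{1}{30}\right) \left(-49\right) - 2 = \frac{49}{60} - 2 = - \frac{71}{60}$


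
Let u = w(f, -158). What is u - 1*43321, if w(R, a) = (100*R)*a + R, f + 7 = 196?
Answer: -3029332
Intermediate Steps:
f = 189 (f = -7 + 196 = 189)
w(R, a) = R + 100*R*a (w(R, a) = 100*R*a + R = R + 100*R*a)
u = -2986011 (u = 189*(1 + 100*(-158)) = 189*(1 - 15800) = 189*(-15799) = -2986011)
u - 1*43321 = -2986011 - 1*43321 = -2986011 - 43321 = -3029332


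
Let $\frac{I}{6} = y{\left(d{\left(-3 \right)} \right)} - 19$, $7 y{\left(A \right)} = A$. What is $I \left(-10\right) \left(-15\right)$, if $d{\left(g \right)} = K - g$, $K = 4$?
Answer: $-16200$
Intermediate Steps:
$d{\left(g \right)} = 4 - g$
$y{\left(A \right)} = \frac{A}{7}$
$I = -108$ ($I = 6 \left(\frac{4 - -3}{7} - 19\right) = 6 \left(\frac{4 + 3}{7} - 19\right) = 6 \left(\frac{1}{7} \cdot 7 - 19\right) = 6 \left(1 - 19\right) = 6 \left(-18\right) = -108$)
$I \left(-10\right) \left(-15\right) = \left(-108\right) \left(-10\right) \left(-15\right) = 1080 \left(-15\right) = -16200$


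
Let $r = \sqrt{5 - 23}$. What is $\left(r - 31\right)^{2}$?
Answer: $943 - 186 i \sqrt{2} \approx 943.0 - 263.04 i$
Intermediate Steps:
$r = 3 i \sqrt{2}$ ($r = \sqrt{-18} = 3 i \sqrt{2} \approx 4.2426 i$)
$\left(r - 31\right)^{2} = \left(3 i \sqrt{2} - 31\right)^{2} = \left(-31 + 3 i \sqrt{2}\right)^{2}$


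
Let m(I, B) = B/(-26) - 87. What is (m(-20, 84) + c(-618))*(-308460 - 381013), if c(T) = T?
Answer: 6347977911/13 ≈ 4.8831e+8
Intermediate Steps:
m(I, B) = -87 - B/26 (m(I, B) = B*(-1/26) - 87 = -B/26 - 87 = -87 - B/26)
(m(-20, 84) + c(-618))*(-308460 - 381013) = ((-87 - 1/26*84) - 618)*(-308460 - 381013) = ((-87 - 42/13) - 618)*(-689473) = (-1173/13 - 618)*(-689473) = -9207/13*(-689473) = 6347977911/13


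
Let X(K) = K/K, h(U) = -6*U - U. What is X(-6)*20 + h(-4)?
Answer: 48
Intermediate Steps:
h(U) = -7*U
X(K) = 1
X(-6)*20 + h(-4) = 1*20 - 7*(-4) = 20 + 28 = 48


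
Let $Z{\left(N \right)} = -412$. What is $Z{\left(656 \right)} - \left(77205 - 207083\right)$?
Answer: $129466$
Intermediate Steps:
$Z{\left(656 \right)} - \left(77205 - 207083\right) = -412 - \left(77205 - 207083\right) = -412 - -129878 = -412 + 129878 = 129466$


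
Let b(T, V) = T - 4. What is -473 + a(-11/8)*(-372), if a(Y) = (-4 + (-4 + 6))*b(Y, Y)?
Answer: -4472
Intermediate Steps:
b(T, V) = -4 + T
a(Y) = 8 - 2*Y (a(Y) = (-4 + (-4 + 6))*(-4 + Y) = (-4 + 2)*(-4 + Y) = -2*(-4 + Y) = 8 - 2*Y)
-473 + a(-11/8)*(-372) = -473 + (8 - (-22)/8)*(-372) = -473 + (8 - 2*(-11/8))*(-372) = -473 + (8 + 11/4)*(-372) = -473 + (43/4)*(-372) = -473 - 3999 = -4472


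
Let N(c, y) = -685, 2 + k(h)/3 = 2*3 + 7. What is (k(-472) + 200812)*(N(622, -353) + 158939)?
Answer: 31784524630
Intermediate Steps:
k(h) = 33 (k(h) = -6 + 3*(2*3 + 7) = -6 + 3*(6 + 7) = -6 + 3*13 = -6 + 39 = 33)
(k(-472) + 200812)*(N(622, -353) + 158939) = (33 + 200812)*(-685 + 158939) = 200845*158254 = 31784524630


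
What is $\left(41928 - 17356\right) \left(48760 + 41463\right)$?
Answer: $2216959556$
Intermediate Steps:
$\left(41928 - 17356\right) \left(48760 + 41463\right) = 24572 \cdot 90223 = 2216959556$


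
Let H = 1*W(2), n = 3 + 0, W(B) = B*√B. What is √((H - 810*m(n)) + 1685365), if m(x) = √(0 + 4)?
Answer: √(1683745 + 2*√2) ≈ 1297.6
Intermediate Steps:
W(B) = B^(3/2)
n = 3
H = 2*√2 (H = 1*2^(3/2) = 1*(2*√2) = 2*√2 ≈ 2.8284)
m(x) = 2 (m(x) = √4 = 2)
√((H - 810*m(n)) + 1685365) = √((2*√2 - 810*2) + 1685365) = √((2*√2 - 1620) + 1685365) = √((-1620 + 2*√2) + 1685365) = √(1683745 + 2*√2)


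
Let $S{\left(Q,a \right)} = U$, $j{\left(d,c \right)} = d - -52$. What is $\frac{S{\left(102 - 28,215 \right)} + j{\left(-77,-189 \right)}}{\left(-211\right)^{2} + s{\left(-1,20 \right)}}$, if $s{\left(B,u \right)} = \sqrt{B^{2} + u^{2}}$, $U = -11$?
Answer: $- \frac{400689}{495529760} + \frac{9 \sqrt{401}}{495529760} \approx -0.00080824$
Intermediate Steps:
$j{\left(d,c \right)} = 52 + d$ ($j{\left(d,c \right)} = d + 52 = 52 + d$)
$S{\left(Q,a \right)} = -11$
$\frac{S{\left(102 - 28,215 \right)} + j{\left(-77,-189 \right)}}{\left(-211\right)^{2} + s{\left(-1,20 \right)}} = \frac{-11 + \left(52 - 77\right)}{\left(-211\right)^{2} + \sqrt{\left(-1\right)^{2} + 20^{2}}} = \frac{-11 - 25}{44521 + \sqrt{1 + 400}} = - \frac{36}{44521 + \sqrt{401}}$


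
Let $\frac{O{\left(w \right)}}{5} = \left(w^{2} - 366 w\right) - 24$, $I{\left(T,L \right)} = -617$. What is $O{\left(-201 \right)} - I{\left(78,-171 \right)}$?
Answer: $570332$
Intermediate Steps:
$O{\left(w \right)} = -120 - 1830 w + 5 w^{2}$ ($O{\left(w \right)} = 5 \left(\left(w^{2} - 366 w\right) - 24\right) = 5 \left(-24 + w^{2} - 366 w\right) = -120 - 1830 w + 5 w^{2}$)
$O{\left(-201 \right)} - I{\left(78,-171 \right)} = \left(-120 - -367830 + 5 \left(-201\right)^{2}\right) - -617 = \left(-120 + 367830 + 5 \cdot 40401\right) + 617 = \left(-120 + 367830 + 202005\right) + 617 = 569715 + 617 = 570332$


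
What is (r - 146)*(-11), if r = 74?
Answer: 792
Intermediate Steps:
(r - 146)*(-11) = (74 - 146)*(-11) = -72*(-11) = 792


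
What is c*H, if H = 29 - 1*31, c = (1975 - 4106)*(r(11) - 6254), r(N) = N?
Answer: -26607666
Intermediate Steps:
c = 13303833 (c = (1975 - 4106)*(11 - 6254) = -2131*(-6243) = 13303833)
H = -2 (H = 29 - 31 = -2)
c*H = 13303833*(-2) = -26607666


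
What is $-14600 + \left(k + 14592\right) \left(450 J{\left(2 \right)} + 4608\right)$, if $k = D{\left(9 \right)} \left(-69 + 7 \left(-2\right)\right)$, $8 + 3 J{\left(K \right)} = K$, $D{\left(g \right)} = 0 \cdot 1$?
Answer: $54092536$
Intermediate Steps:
$D{\left(g \right)} = 0$
$J{\left(K \right)} = - \frac{8}{3} + \frac{K}{3}$
$k = 0$ ($k = 0 \left(-69 + 7 \left(-2\right)\right) = 0 \left(-69 - 14\right) = 0 \left(-83\right) = 0$)
$-14600 + \left(k + 14592\right) \left(450 J{\left(2 \right)} + 4608\right) = -14600 + \left(0 + 14592\right) \left(450 \left(- \frac{8}{3} + \frac{1}{3} \cdot 2\right) + 4608\right) = -14600 + 14592 \left(450 \left(- \frac{8}{3} + \frac{2}{3}\right) + 4608\right) = -14600 + 14592 \left(450 \left(-2\right) + 4608\right) = -14600 + 14592 \left(-900 + 4608\right) = -14600 + 14592 \cdot 3708 = -14600 + 54107136 = 54092536$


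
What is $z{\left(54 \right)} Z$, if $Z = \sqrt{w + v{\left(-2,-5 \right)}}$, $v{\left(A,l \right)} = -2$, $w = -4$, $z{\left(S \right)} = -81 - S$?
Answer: $- 135 i \sqrt{6} \approx - 330.68 i$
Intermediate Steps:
$Z = i \sqrt{6}$ ($Z = \sqrt{-4 - 2} = \sqrt{-6} = i \sqrt{6} \approx 2.4495 i$)
$z{\left(54 \right)} Z = \left(-81 - 54\right) i \sqrt{6} = - 135 i \sqrt{6}$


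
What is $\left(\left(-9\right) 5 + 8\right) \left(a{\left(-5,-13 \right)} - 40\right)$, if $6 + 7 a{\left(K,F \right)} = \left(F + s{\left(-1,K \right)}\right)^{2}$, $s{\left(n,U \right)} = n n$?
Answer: $\frac{5254}{7} \approx 750.57$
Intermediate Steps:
$s{\left(n,U \right)} = n^{2}$
$a{\left(K,F \right)} = - \frac{6}{7} + \frac{\left(1 + F\right)^{2}}{7}$ ($a{\left(K,F \right)} = - \frac{6}{7} + \frac{\left(F + \left(-1\right)^{2}\right)^{2}}{7} = - \frac{6}{7} + \frac{\left(F + 1\right)^{2}}{7} = - \frac{6}{7} + \frac{\left(1 + F\right)^{2}}{7}$)
$\left(\left(-9\right) 5 + 8\right) \left(a{\left(-5,-13 \right)} - 40\right) = \left(\left(-9\right) 5 + 8\right) \left(\left(- \frac{6}{7} + \frac{\left(1 - 13\right)^{2}}{7}\right) - 40\right) = \left(-45 + 8\right) \left(\left(- \frac{6}{7} + \frac{\left(-12\right)^{2}}{7}\right) + \left(-112 + 72\right)\right) = - 37 \left(\left(- \frac{6}{7} + \frac{1}{7} \cdot 144\right) - 40\right) = - 37 \left(\left(- \frac{6}{7} + \frac{144}{7}\right) - 40\right) = - 37 \left(\frac{138}{7} - 40\right) = \left(-37\right) \left(- \frac{142}{7}\right) = \frac{5254}{7}$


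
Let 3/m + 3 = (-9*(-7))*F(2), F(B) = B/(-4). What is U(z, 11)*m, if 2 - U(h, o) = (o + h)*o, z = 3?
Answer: 304/23 ≈ 13.217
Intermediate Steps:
F(B) = -B/4 (F(B) = B*(-¼) = -B/4)
U(h, o) = 2 - o*(h + o) (U(h, o) = 2 - (o + h)*o = 2 - (h + o)*o = 2 - o*(h + o))
m = -2/23 (m = 3/(-3 + (-9*(-7))*(-¼*2)) = 3/(-3 + 63*(-½)) = 3/(-3 - 63/2) = 3/(-69/2) = 3*(-2/69) = -2/23 ≈ -0.086957)
U(z, 11)*m = (2 - 1*11² - 1*3*11)*(-2/23) = (2 - 1*121 - 33)*(-2/23) = (2 - 121 - 33)*(-2/23) = -152*(-2/23) = 304/23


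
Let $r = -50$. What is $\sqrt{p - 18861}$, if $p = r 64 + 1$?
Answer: $2 i \sqrt{5515} \approx 148.53 i$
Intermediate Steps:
$p = -3199$ ($p = \left(-50\right) 64 + 1 = -3200 + 1 = -3199$)
$\sqrt{p - 18861} = \sqrt{-3199 - 18861} = \sqrt{-22060} = 2 i \sqrt{5515}$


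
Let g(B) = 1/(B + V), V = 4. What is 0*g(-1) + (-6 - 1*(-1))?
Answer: -5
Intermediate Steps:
g(B) = 1/(4 + B) (g(B) = 1/(B + 4) = 1/(4 + B))
0*g(-1) + (-6 - 1*(-1)) = 0/(4 - 1) + (-6 - 1*(-1)) = 0/3 + (-6 + 1) = 0*(1/3) - 5 = 0 - 5 = -5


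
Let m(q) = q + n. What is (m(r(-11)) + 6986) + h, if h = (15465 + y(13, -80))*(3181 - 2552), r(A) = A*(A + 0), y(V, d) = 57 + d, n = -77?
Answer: 9720048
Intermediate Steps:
r(A) = A**2 (r(A) = A*A = A**2)
m(q) = -77 + q (m(q) = q - 77 = -77 + q)
h = 9713018 (h = (15465 + (57 - 80))*(3181 - 2552) = (15465 - 23)*629 = 15442*629 = 9713018)
(m(r(-11)) + 6986) + h = ((-77 + (-11)**2) + 6986) + 9713018 = ((-77 + 121) + 6986) + 9713018 = (44 + 6986) + 9713018 = 7030 + 9713018 = 9720048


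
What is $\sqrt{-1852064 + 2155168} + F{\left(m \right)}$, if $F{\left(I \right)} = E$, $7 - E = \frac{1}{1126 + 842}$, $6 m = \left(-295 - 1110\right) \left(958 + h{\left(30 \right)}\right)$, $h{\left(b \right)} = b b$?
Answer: $\frac{13775}{1968} + 64 \sqrt{74} \approx 557.55$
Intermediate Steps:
$h{\left(b \right)} = b^{2}$
$m = - \frac{1305245}{3}$ ($m = \frac{\left(-295 - 1110\right) \left(958 + 30^{2}\right)}{6} = \frac{\left(-1405\right) \left(958 + 900\right)}{6} = \frac{\left(-1405\right) 1858}{6} = \frac{1}{6} \left(-2610490\right) = - \frac{1305245}{3} \approx -4.3508 \cdot 10^{5}$)
$E = \frac{13775}{1968}$ ($E = 7 - \frac{1}{1126 + 842} = 7 - \frac{1}{1968} = \frac{13775}{1968} \approx 6.9995$)
$F{\left(I \right)} = \frac{13775}{1968}$
$\sqrt{-1852064 + 2155168} + F{\left(m \right)} = \sqrt{-1852064 + 2155168} + \frac{13775}{1968} = \sqrt{303104} + \frac{13775}{1968} = 64 \sqrt{74} + \frac{13775}{1968} = \frac{13775}{1968} + 64 \sqrt{74}$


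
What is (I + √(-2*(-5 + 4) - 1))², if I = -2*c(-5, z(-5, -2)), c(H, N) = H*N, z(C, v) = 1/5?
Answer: 9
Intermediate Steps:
z(C, v) = ⅕
I = 2 (I = -(-10)/5 = -2*(-1) = 2)
(I + √(-2*(-5 + 4) - 1))² = (2 + √(-2*(-5 + 4) - 1))² = (2 + √(-2*(-1) - 1))² = (2 + √(2 - 1))² = (2 + √1)² = (2 + 1)² = 3² = 9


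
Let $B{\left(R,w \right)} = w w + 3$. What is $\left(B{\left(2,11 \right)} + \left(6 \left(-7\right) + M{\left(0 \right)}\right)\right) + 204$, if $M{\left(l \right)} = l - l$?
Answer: $286$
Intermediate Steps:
$M{\left(l \right)} = 0$
$B{\left(R,w \right)} = 3 + w^{2}$ ($B{\left(R,w \right)} = w^{2} + 3 = 3 + w^{2}$)
$\left(B{\left(2,11 \right)} + \left(6 \left(-7\right) + M{\left(0 \right)}\right)\right) + 204 = \left(\left(3 + 11^{2}\right) + \left(6 \left(-7\right) + 0\right)\right) + 204 = \left(\left(3 + 121\right) + \left(-42 + 0\right)\right) + 204 = \left(124 - 42\right) + 204 = 82 + 204 = 286$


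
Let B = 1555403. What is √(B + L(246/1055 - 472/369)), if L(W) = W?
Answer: √26191343861000245/129765 ≈ 1247.2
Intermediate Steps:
√(B + L(246/1055 - 472/369)) = √(1555403 + (246/1055 - 472/369)) = √(1555403 - 407186/389295) = √(605510203699/389295) = √26191343861000245/129765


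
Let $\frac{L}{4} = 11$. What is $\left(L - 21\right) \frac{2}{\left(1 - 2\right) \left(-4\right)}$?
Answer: $\frac{23}{2} \approx 11.5$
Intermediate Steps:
$L = 44$ ($L = 4 \cdot 11 = 44$)
$\left(L - 21\right) \frac{2}{\left(1 - 2\right) \left(-4\right)} = \left(44 - 21\right) \frac{2}{\left(1 - 2\right) \left(-4\right)} = 23 \frac{2}{\left(-1\right) \left(-4\right)} = 23 \cdot \frac{2}{4} = 23 \cdot 2 \cdot \frac{1}{4} = 23 \cdot \frac{1}{2} = \frac{23}{2}$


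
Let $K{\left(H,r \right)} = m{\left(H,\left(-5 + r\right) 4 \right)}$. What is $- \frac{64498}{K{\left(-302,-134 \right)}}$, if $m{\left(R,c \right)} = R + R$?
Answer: $\frac{32249}{302} \approx 106.78$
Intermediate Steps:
$m{\left(R,c \right)} = 2 R$
$K{\left(H,r \right)} = 2 H$
$- \frac{64498}{K{\left(-302,-134 \right)}} = - \frac{64498}{2 \left(-302\right)} = - \frac{64498}{-604} = \left(-64498\right) \left(- \frac{1}{604}\right) = \frac{32249}{302}$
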